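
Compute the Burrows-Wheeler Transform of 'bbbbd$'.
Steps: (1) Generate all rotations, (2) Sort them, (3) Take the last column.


Rotations (sorted):
  0: $bbbbd -> last char: d
  1: bbbbd$ -> last char: $
  2: bbbd$b -> last char: b
  3: bbd$bb -> last char: b
  4: bd$bbb -> last char: b
  5: d$bbbb -> last char: b


BWT = d$bbbb


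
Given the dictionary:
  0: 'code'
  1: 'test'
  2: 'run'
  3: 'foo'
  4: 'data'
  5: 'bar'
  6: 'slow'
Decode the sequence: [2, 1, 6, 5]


Look up each index in the dictionary:
  2 -> 'run'
  1 -> 'test'
  6 -> 'slow'
  5 -> 'bar'

Decoded: "run test slow bar"


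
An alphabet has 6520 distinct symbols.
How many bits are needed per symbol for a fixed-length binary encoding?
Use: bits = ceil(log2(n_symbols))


log2(6520) = 12.6707
Bracket: 2^12 = 4096 < 6520 <= 2^13 = 8192
So ceil(log2(6520)) = 13

bits = ceil(log2(6520)) = ceil(12.6707) = 13 bits


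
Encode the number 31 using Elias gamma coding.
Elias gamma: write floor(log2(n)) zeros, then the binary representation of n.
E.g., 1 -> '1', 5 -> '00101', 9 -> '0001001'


num_bits = floor(log2(31)) + 1 = 5
leading_zeros = num_bits - 1 = 4
binary(31) = 11111

Elias gamma(31) = '0000' + '11111' = 000011111 (9 bits)


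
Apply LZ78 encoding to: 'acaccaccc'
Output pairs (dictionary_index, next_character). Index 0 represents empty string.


LZ78 encoding steps:
Dictionary: {0: ''}
Step 1: w='' (idx 0), next='a' -> output (0, 'a'), add 'a' as idx 1
Step 2: w='' (idx 0), next='c' -> output (0, 'c'), add 'c' as idx 2
Step 3: w='a' (idx 1), next='c' -> output (1, 'c'), add 'ac' as idx 3
Step 4: w='c' (idx 2), next='a' -> output (2, 'a'), add 'ca' as idx 4
Step 5: w='c' (idx 2), next='c' -> output (2, 'c'), add 'cc' as idx 5
Step 6: w='c' (idx 2), end of input -> output (2, '')


Encoded: [(0, 'a'), (0, 'c'), (1, 'c'), (2, 'a'), (2, 'c'), (2, '')]


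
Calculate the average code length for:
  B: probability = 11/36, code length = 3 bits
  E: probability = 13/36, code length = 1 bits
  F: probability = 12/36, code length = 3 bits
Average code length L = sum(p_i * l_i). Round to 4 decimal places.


Weighted contributions p_i * l_i:
  B: (11/36) * 3 = 33/36
  E: (13/36) * 1 = 13/36
  F: (12/36) * 3 = 36/36
Sum = (33 + 13 + 36)/36 = 82/36

L = 82/36 = 2.2778 bits/symbol


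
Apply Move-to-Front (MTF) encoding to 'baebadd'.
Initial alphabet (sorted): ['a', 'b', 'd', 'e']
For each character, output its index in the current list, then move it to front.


MTF encoding:
'b': index 1 in ['a', 'b', 'd', 'e'] -> ['b', 'a', 'd', 'e']
'a': index 1 in ['b', 'a', 'd', 'e'] -> ['a', 'b', 'd', 'e']
'e': index 3 in ['a', 'b', 'd', 'e'] -> ['e', 'a', 'b', 'd']
'b': index 2 in ['e', 'a', 'b', 'd'] -> ['b', 'e', 'a', 'd']
'a': index 2 in ['b', 'e', 'a', 'd'] -> ['a', 'b', 'e', 'd']
'd': index 3 in ['a', 'b', 'e', 'd'] -> ['d', 'a', 'b', 'e']
'd': index 0 in ['d', 'a', 'b', 'e'] -> ['d', 'a', 'b', 'e']


Output: [1, 1, 3, 2, 2, 3, 0]


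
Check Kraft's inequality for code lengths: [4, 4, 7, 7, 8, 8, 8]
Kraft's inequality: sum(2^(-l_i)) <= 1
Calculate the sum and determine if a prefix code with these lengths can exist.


Sum = 2^(-4) + 2^(-4) + 2^(-7) + 2^(-7) + 2^(-8) + 2^(-8) + 2^(-8)
    = 0.0625 + 0.0625 + 0.0078125 + 0.0078125 + 0.00390625 + 0.00390625 + 0.00390625
    = 39/256 = 0.15234375
Since 0.15234375 <= 1, Kraft's inequality IS satisfied.
A prefix code with these lengths CAN exist.

Kraft sum = 0.15234375. Satisfied.


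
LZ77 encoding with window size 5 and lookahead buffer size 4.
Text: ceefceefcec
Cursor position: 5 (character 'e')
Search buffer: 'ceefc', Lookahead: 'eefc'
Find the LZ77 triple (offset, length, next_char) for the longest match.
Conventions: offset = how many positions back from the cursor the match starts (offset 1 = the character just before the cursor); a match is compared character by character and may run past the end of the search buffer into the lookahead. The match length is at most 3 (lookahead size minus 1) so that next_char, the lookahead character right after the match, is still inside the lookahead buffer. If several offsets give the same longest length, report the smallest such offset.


Try each offset into the search buffer:
  offset=1 (pos 4, char 'c'): match length 0
  offset=2 (pos 3, char 'f'): match length 0
  offset=3 (pos 2, char 'e'): match length 1
  offset=4 (pos 1, char 'e'): match length 3
  offset=5 (pos 0, char 'c'): match length 0
Longest match has length 3 at offset 4.
next_char = character at position 5 + 3 = 8 -> 'c'

Best match: offset=4, length=3 (matching 'eef' starting at position 1)
LZ77 triple: (4, 3, 'c')


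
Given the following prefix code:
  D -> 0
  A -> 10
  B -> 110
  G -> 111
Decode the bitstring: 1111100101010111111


Decoding step by step:
Bits 111 -> G
Bits 110 -> B
Bits 0 -> D
Bits 10 -> A
Bits 10 -> A
Bits 10 -> A
Bits 111 -> G
Bits 111 -> G


Decoded message: GBDAAAGG


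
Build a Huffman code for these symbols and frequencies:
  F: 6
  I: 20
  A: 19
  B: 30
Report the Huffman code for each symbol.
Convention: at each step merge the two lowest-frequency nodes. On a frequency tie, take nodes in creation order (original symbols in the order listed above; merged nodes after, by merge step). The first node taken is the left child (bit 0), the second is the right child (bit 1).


Huffman tree construction:
Step 1: Merge F(6) + A(19) = 25
Step 2: Merge I(20) + (F+A)(25) = 45
Step 3: Merge B(30) + (I+(F+A))(45) = 75
Read each symbol's code off the tree from the root (left child = 0, right child = 1).

Codes:
  F: 110 (length 3)
  I: 10 (length 2)
  A: 111 (length 3)
  B: 0 (length 1)
Average code length: 145/75 = 1.9333 bits/symbol


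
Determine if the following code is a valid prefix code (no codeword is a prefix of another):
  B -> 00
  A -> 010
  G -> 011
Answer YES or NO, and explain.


Checking each pair (does one codeword prefix another?):
  B='00' vs A='010': no prefix
  B='00' vs G='011': no prefix
  A='010' vs B='00': no prefix
  A='010' vs G='011': no prefix
  G='011' vs B='00': no prefix
  G='011' vs A='010': no prefix
No violation found over all pairs.

YES -- this is a valid prefix code. No codeword is a prefix of any other codeword.


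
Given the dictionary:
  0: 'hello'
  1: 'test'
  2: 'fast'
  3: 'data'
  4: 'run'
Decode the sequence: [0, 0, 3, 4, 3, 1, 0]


Look up each index in the dictionary:
  0 -> 'hello'
  0 -> 'hello'
  3 -> 'data'
  4 -> 'run'
  3 -> 'data'
  1 -> 'test'
  0 -> 'hello'

Decoded: "hello hello data run data test hello"


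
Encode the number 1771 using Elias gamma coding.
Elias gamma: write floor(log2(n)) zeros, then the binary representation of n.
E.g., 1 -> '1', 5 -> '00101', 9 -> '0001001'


num_bits = floor(log2(1771)) + 1 = 11
leading_zeros = num_bits - 1 = 10
binary(1771) = 11011101011

Elias gamma(1771) = '0000000000' + '11011101011' = 000000000011011101011 (21 bits)


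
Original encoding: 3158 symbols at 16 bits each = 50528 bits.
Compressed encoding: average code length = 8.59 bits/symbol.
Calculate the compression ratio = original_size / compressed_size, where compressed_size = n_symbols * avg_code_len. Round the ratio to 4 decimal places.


original_size = n_symbols * orig_bits = 3158 * 16 = 50528 bits
compressed_size = n_symbols * avg_code_len = 3158 * 8.59 = 27127.22 bits
ratio = original_size / compressed_size = 50528 / 27127.22 = 1.8626

Compression ratio = 1.8626


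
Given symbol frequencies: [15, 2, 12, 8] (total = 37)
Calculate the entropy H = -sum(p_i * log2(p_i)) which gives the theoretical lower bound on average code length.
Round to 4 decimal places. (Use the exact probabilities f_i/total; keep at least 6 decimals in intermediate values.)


Per-symbol terms -p_i * log2(p_i) with p_i = f_i/37:
  p = 15/37 = 0.405405: log2(p) = -1.302563, -p*log2(p) = 0.528066
  p = 2/37 = 0.054054: log2(p) = -4.209453, -p*log2(p) = 0.227538
  p = 12/37 = 0.324324: log2(p) = -1.624491, -p*log2(p) = 0.526862
  p = 8/37 = 0.216216: log2(p) = -2.209453, -p*log2(p) = 0.477720
H = 0.528066 + 0.227538 + 0.526862 + 0.477720 = 1.760186

H = 1.7602 bits/symbol


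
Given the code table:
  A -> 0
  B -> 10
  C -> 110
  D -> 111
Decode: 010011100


Decoding:
0 -> A
10 -> B
0 -> A
111 -> D
0 -> A
0 -> A


Result: ABADAA


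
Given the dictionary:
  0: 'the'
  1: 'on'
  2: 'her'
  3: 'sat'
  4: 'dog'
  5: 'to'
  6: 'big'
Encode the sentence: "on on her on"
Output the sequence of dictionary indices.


Look up each word in the dictionary:
  'on' -> 1
  'on' -> 1
  'her' -> 2
  'on' -> 1

Encoded: [1, 1, 2, 1]


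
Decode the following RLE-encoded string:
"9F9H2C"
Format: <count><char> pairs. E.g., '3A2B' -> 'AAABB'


Expanding each <count><char> pair:
  9F -> 'FFFFFFFFF'
  9H -> 'HHHHHHHHH'
  2C -> 'CC'

Decoded = FFFFFFFFFHHHHHHHHHCC


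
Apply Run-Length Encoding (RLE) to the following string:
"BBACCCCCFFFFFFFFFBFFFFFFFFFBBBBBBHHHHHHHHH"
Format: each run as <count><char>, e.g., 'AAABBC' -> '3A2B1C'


Scanning runs left to right:
  i=0: run of 'B' x 2 -> '2B'
  i=2: run of 'A' x 1 -> '1A'
  i=3: run of 'C' x 5 -> '5C'
  i=8: run of 'F' x 9 -> '9F'
  i=17: run of 'B' x 1 -> '1B'
  i=18: run of 'F' x 9 -> '9F'
  i=27: run of 'B' x 6 -> '6B'
  i=33: run of 'H' x 9 -> '9H'

RLE = 2B1A5C9F1B9F6B9H


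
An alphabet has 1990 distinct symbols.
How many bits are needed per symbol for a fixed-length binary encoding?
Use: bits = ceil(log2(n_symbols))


log2(1990) = 10.9586
Bracket: 2^10 = 1024 < 1990 <= 2^11 = 2048
So ceil(log2(1990)) = 11

bits = ceil(log2(1990)) = ceil(10.9586) = 11 bits


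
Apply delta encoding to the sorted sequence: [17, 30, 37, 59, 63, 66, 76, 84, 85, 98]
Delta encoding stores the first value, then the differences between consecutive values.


First value: 17
Deltas:
  30 - 17 = 13
  37 - 30 = 7
  59 - 37 = 22
  63 - 59 = 4
  66 - 63 = 3
  76 - 66 = 10
  84 - 76 = 8
  85 - 84 = 1
  98 - 85 = 13


Delta encoded: [17, 13, 7, 22, 4, 3, 10, 8, 1, 13]


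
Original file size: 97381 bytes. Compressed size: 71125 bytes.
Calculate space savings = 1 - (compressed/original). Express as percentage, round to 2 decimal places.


ratio = compressed/original = 71125/97381 = 0.730379
savings = 1 - ratio = 1 - 0.730379 = 0.269621
as a percentage: 0.269621 * 100 = 26.96%

Space savings = 1 - 71125/97381 = 26.96%


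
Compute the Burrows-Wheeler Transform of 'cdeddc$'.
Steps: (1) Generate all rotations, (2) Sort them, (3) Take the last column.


Rotations (sorted):
  0: $cdeddc -> last char: c
  1: c$cdedd -> last char: d
  2: cdeddc$ -> last char: $
  3: dc$cded -> last char: d
  4: ddc$cde -> last char: e
  5: deddc$c -> last char: c
  6: eddc$cd -> last char: d


BWT = cd$decd


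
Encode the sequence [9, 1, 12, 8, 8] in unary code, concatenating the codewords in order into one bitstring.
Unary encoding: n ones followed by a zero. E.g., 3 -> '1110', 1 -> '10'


Encode each number as n ones followed by a terminating 0:
  9 -> 1111111110 (10 bits)
  1 -> 10 (2 bits)
  12 -> 1111111111110 (13 bits)
  8 -> 111111110 (9 bits)
  8 -> 111111110 (9 bits)
Total length = 10 + 2 + 13 + 9 + 9 = 43 bits.

Unary([9, 1, 12, 8, 8]) = 1111111110101111111111110111111110111111110 (43 bits)


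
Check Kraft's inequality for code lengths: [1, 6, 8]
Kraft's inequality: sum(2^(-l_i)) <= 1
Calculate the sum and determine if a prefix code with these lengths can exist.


Sum = 2^(-1) + 2^(-6) + 2^(-8)
    = 0.5 + 0.015625 + 0.00390625
    = 133/256 = 0.51953125
Since 0.51953125 <= 1, Kraft's inequality IS satisfied.
A prefix code with these lengths CAN exist.

Kraft sum = 0.51953125. Satisfied.


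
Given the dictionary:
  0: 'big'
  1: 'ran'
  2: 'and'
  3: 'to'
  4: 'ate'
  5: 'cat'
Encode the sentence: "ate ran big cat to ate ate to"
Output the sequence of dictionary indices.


Look up each word in the dictionary:
  'ate' -> 4
  'ran' -> 1
  'big' -> 0
  'cat' -> 5
  'to' -> 3
  'ate' -> 4
  'ate' -> 4
  'to' -> 3

Encoded: [4, 1, 0, 5, 3, 4, 4, 3]


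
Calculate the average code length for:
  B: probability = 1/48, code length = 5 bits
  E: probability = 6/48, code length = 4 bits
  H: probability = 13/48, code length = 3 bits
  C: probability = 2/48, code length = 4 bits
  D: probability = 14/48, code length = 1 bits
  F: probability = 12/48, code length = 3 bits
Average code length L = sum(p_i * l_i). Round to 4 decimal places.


Weighted contributions p_i * l_i:
  B: (1/48) * 5 = 5/48
  E: (6/48) * 4 = 24/48
  H: (13/48) * 3 = 39/48
  C: (2/48) * 4 = 8/48
  D: (14/48) * 1 = 14/48
  F: (12/48) * 3 = 36/48
Sum = (5 + 24 + 39 + 8 + 14 + 36)/48 = 126/48

L = 126/48 = 2.6250 bits/symbol


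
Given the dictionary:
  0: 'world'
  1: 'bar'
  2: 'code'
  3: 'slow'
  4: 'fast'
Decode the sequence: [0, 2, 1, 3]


Look up each index in the dictionary:
  0 -> 'world'
  2 -> 'code'
  1 -> 'bar'
  3 -> 'slow'

Decoded: "world code bar slow"


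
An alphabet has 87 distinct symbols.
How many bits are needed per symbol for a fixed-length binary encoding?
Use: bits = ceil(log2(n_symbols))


log2(87) = 6.4429
Bracket: 2^6 = 64 < 87 <= 2^7 = 128
So ceil(log2(87)) = 7

bits = ceil(log2(87)) = ceil(6.4429) = 7 bits


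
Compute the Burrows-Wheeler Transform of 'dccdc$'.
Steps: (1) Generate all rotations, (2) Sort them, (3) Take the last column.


Rotations (sorted):
  0: $dccdc -> last char: c
  1: c$dccd -> last char: d
  2: ccdc$d -> last char: d
  3: cdc$dc -> last char: c
  4: dc$dcc -> last char: c
  5: dccdc$ -> last char: $


BWT = cddcc$


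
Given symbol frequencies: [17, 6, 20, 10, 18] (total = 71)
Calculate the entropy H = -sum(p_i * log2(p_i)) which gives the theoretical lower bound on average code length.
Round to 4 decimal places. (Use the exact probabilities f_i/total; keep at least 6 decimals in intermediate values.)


Per-symbol terms -p_i * log2(p_i) with p_i = f_i/71:
  p = 17/71 = 0.239437: log2(p) = -2.062284, -p*log2(p) = 0.493786
  p = 6/71 = 0.084507: log2(p) = -3.564785, -p*log2(p) = 0.301249
  p = 20/71 = 0.281690: log2(p) = -1.827819, -p*log2(p) = 0.514879
  p = 10/71 = 0.140845: log2(p) = -2.827819, -p*log2(p) = 0.398284
  p = 18/71 = 0.253521: log2(p) = -1.979822, -p*log2(p) = 0.501927
H = 0.493786 + 0.301249 + 0.514879 + 0.398284 + 0.501927 = 2.210125

H = 2.2101 bits/symbol


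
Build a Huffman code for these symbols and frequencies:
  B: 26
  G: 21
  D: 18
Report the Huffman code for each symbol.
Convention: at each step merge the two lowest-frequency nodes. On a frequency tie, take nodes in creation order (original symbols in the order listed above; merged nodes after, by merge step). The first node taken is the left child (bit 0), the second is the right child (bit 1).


Huffman tree construction:
Step 1: Merge D(18) + G(21) = 39
Step 2: Merge B(26) + (D+G)(39) = 65
Read each symbol's code off the tree from the root (left child = 0, right child = 1).

Codes:
  B: 0 (length 1)
  G: 11 (length 2)
  D: 10 (length 2)
Average code length: 104/65 = 1.6000 bits/symbol


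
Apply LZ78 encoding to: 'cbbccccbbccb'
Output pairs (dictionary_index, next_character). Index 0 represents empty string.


LZ78 encoding steps:
Dictionary: {0: ''}
Step 1: w='' (idx 0), next='c' -> output (0, 'c'), add 'c' as idx 1
Step 2: w='' (idx 0), next='b' -> output (0, 'b'), add 'b' as idx 2
Step 3: w='b' (idx 2), next='c' -> output (2, 'c'), add 'bc' as idx 3
Step 4: w='c' (idx 1), next='c' -> output (1, 'c'), add 'cc' as idx 4
Step 5: w='c' (idx 1), next='b' -> output (1, 'b'), add 'cb' as idx 5
Step 6: w='bc' (idx 3), next='c' -> output (3, 'c'), add 'bcc' as idx 6
Step 7: w='b' (idx 2), end of input -> output (2, '')


Encoded: [(0, 'c'), (0, 'b'), (2, 'c'), (1, 'c'), (1, 'b'), (3, 'c'), (2, '')]


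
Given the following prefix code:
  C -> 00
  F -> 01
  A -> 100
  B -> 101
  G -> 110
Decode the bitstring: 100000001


Decoding step by step:
Bits 100 -> A
Bits 00 -> C
Bits 00 -> C
Bits 01 -> F


Decoded message: ACCF


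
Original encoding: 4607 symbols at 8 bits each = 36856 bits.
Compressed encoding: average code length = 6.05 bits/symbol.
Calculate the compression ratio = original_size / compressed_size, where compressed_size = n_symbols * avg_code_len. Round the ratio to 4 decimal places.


original_size = n_symbols * orig_bits = 4607 * 8 = 36856 bits
compressed_size = n_symbols * avg_code_len = 4607 * 6.05 = 27872.35 bits
ratio = original_size / compressed_size = 36856 / 27872.35 = 1.3223

Compression ratio = 1.3223


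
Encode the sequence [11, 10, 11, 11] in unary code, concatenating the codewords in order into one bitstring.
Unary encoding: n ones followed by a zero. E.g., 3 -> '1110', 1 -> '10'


Encode each number as n ones followed by a terminating 0:
  11 -> 111111111110 (12 bits)
  10 -> 11111111110 (11 bits)
  11 -> 111111111110 (12 bits)
  11 -> 111111111110 (12 bits)
Total length = 12 + 11 + 12 + 12 = 47 bits.

Unary([11, 10, 11, 11]) = 11111111111011111111110111111111110111111111110 (47 bits)


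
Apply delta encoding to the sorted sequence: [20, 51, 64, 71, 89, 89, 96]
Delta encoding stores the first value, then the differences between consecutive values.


First value: 20
Deltas:
  51 - 20 = 31
  64 - 51 = 13
  71 - 64 = 7
  89 - 71 = 18
  89 - 89 = 0
  96 - 89 = 7


Delta encoded: [20, 31, 13, 7, 18, 0, 7]


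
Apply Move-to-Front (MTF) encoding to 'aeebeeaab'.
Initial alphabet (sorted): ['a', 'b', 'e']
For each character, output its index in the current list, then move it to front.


MTF encoding:
'a': index 0 in ['a', 'b', 'e'] -> ['a', 'b', 'e']
'e': index 2 in ['a', 'b', 'e'] -> ['e', 'a', 'b']
'e': index 0 in ['e', 'a', 'b'] -> ['e', 'a', 'b']
'b': index 2 in ['e', 'a', 'b'] -> ['b', 'e', 'a']
'e': index 1 in ['b', 'e', 'a'] -> ['e', 'b', 'a']
'e': index 0 in ['e', 'b', 'a'] -> ['e', 'b', 'a']
'a': index 2 in ['e', 'b', 'a'] -> ['a', 'e', 'b']
'a': index 0 in ['a', 'e', 'b'] -> ['a', 'e', 'b']
'b': index 2 in ['a', 'e', 'b'] -> ['b', 'a', 'e']


Output: [0, 2, 0, 2, 1, 0, 2, 0, 2]


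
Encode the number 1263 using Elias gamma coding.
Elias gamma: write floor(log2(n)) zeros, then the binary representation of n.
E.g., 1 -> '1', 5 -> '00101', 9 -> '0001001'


num_bits = floor(log2(1263)) + 1 = 11
leading_zeros = num_bits - 1 = 10
binary(1263) = 10011101111

Elias gamma(1263) = '0000000000' + '10011101111' = 000000000010011101111 (21 bits)


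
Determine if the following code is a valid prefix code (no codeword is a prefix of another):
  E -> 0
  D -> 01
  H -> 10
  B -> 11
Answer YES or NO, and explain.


Checking each pair (does one codeword prefix another?):
  E='0' vs D='01': prefix -- VIOLATION

NO -- this is NOT a valid prefix code. E (0) is a prefix of D (01).


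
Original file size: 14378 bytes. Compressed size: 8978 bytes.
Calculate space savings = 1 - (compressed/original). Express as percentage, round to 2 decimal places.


ratio = compressed/original = 8978/14378 = 0.624426
savings = 1 - ratio = 1 - 0.624426 = 0.375574
as a percentage: 0.375574 * 100 = 37.56%

Space savings = 1 - 8978/14378 = 37.56%


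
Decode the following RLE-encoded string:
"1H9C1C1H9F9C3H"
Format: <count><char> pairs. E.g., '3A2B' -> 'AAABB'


Expanding each <count><char> pair:
  1H -> 'H'
  9C -> 'CCCCCCCCC'
  1C -> 'C'
  1H -> 'H'
  9F -> 'FFFFFFFFF'
  9C -> 'CCCCCCCCC'
  3H -> 'HHH'

Decoded = HCCCCCCCCCCHFFFFFFFFFCCCCCCCCCHHH


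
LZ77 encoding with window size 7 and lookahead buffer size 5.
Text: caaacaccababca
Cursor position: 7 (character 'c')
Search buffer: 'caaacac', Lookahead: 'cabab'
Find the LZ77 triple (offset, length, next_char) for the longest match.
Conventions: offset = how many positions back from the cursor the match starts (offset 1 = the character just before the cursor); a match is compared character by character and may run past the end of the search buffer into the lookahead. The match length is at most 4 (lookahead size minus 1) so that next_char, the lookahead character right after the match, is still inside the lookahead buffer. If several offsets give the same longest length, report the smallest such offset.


Try each offset into the search buffer:
  offset=1 (pos 6, char 'c'): match length 1
  offset=2 (pos 5, char 'a'): match length 0
  offset=3 (pos 4, char 'c'): match length 2
  offset=4 (pos 3, char 'a'): match length 0
  offset=5 (pos 2, char 'a'): match length 0
  offset=6 (pos 1, char 'a'): match length 0
  offset=7 (pos 0, char 'c'): match length 2
Longest match has length 2, found at offsets 3, 7; take the smallest, offset 3.
next_char = character at position 7 + 2 = 9 -> 'b'

Best match: offset=3, length=2 (matching 'ca' starting at position 4)
LZ77 triple: (3, 2, 'b')


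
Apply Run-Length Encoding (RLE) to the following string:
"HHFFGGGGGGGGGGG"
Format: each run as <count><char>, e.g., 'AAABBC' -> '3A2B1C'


Scanning runs left to right:
  i=0: run of 'H' x 2 -> '2H'
  i=2: run of 'F' x 2 -> '2F'
  i=4: run of 'G' x 11 -> '11G'

RLE = 2H2F11G


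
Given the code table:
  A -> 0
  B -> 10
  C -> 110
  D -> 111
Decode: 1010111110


Decoding:
10 -> B
10 -> B
111 -> D
110 -> C


Result: BBDC


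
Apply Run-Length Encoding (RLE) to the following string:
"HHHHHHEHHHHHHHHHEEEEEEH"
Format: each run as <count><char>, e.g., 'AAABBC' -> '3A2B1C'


Scanning runs left to right:
  i=0: run of 'H' x 6 -> '6H'
  i=6: run of 'E' x 1 -> '1E'
  i=7: run of 'H' x 9 -> '9H'
  i=16: run of 'E' x 6 -> '6E'
  i=22: run of 'H' x 1 -> '1H'

RLE = 6H1E9H6E1H


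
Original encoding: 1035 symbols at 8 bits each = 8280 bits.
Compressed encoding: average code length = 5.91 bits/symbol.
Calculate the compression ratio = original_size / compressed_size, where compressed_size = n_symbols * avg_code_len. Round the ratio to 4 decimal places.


original_size = n_symbols * orig_bits = 1035 * 8 = 8280 bits
compressed_size = n_symbols * avg_code_len = 1035 * 5.91 = 6116.85 bits
ratio = original_size / compressed_size = 8280 / 6116.85 = 1.3536

Compression ratio = 1.3536


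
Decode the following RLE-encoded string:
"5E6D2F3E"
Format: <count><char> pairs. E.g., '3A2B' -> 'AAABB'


Expanding each <count><char> pair:
  5E -> 'EEEEE'
  6D -> 'DDDDDD'
  2F -> 'FF'
  3E -> 'EEE'

Decoded = EEEEEDDDDDDFFEEE


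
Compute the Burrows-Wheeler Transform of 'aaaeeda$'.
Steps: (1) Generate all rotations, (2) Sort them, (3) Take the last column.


Rotations (sorted):
  0: $aaaeeda -> last char: a
  1: a$aaaeed -> last char: d
  2: aaaeeda$ -> last char: $
  3: aaeeda$a -> last char: a
  4: aeeda$aa -> last char: a
  5: da$aaaee -> last char: e
  6: eda$aaae -> last char: e
  7: eeda$aaa -> last char: a


BWT = ad$aaeea


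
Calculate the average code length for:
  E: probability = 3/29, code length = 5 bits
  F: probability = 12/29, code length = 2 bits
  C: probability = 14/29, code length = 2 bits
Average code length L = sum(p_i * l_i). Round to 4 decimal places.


Weighted contributions p_i * l_i:
  E: (3/29) * 5 = 15/29
  F: (12/29) * 2 = 24/29
  C: (14/29) * 2 = 28/29
Sum = (15 + 24 + 28)/29 = 67/29

L = 67/29 = 2.3103 bits/symbol


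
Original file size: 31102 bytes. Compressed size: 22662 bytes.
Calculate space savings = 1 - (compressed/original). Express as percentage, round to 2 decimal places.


ratio = compressed/original = 22662/31102 = 0.728635
savings = 1 - ratio = 1 - 0.728635 = 0.271365
as a percentage: 0.271365 * 100 = 27.14%

Space savings = 1 - 22662/31102 = 27.14%


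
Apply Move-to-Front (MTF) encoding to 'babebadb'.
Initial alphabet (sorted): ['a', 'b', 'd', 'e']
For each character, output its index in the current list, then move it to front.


MTF encoding:
'b': index 1 in ['a', 'b', 'd', 'e'] -> ['b', 'a', 'd', 'e']
'a': index 1 in ['b', 'a', 'd', 'e'] -> ['a', 'b', 'd', 'e']
'b': index 1 in ['a', 'b', 'd', 'e'] -> ['b', 'a', 'd', 'e']
'e': index 3 in ['b', 'a', 'd', 'e'] -> ['e', 'b', 'a', 'd']
'b': index 1 in ['e', 'b', 'a', 'd'] -> ['b', 'e', 'a', 'd']
'a': index 2 in ['b', 'e', 'a', 'd'] -> ['a', 'b', 'e', 'd']
'd': index 3 in ['a', 'b', 'e', 'd'] -> ['d', 'a', 'b', 'e']
'b': index 2 in ['d', 'a', 'b', 'e'] -> ['b', 'd', 'a', 'e']


Output: [1, 1, 1, 3, 1, 2, 3, 2]


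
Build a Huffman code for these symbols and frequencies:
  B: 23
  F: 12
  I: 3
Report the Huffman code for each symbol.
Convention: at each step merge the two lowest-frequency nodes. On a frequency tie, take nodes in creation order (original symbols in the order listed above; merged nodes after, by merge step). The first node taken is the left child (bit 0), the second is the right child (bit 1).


Huffman tree construction:
Step 1: Merge I(3) + F(12) = 15
Step 2: Merge (I+F)(15) + B(23) = 38
Read each symbol's code off the tree from the root (left child = 0, right child = 1).

Codes:
  B: 1 (length 1)
  F: 01 (length 2)
  I: 00 (length 2)
Average code length: 53/38 = 1.3947 bits/symbol


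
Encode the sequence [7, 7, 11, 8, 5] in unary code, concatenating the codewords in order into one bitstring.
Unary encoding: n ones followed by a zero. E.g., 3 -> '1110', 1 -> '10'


Encode each number as n ones followed by a terminating 0:
  7 -> 11111110 (8 bits)
  7 -> 11111110 (8 bits)
  11 -> 111111111110 (12 bits)
  8 -> 111111110 (9 bits)
  5 -> 111110 (6 bits)
Total length = 8 + 8 + 12 + 9 + 6 = 43 bits.

Unary([7, 7, 11, 8, 5]) = 1111111011111110111111111110111111110111110 (43 bits)


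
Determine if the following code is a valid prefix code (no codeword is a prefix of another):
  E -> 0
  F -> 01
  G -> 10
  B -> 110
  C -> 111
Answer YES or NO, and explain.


Checking each pair (does one codeword prefix another?):
  E='0' vs F='01': prefix -- VIOLATION

NO -- this is NOT a valid prefix code. E (0) is a prefix of F (01).


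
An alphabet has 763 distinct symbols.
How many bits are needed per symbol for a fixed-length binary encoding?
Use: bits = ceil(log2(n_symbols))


log2(763) = 9.5755
Bracket: 2^9 = 512 < 763 <= 2^10 = 1024
So ceil(log2(763)) = 10

bits = ceil(log2(763)) = ceil(9.5755) = 10 bits


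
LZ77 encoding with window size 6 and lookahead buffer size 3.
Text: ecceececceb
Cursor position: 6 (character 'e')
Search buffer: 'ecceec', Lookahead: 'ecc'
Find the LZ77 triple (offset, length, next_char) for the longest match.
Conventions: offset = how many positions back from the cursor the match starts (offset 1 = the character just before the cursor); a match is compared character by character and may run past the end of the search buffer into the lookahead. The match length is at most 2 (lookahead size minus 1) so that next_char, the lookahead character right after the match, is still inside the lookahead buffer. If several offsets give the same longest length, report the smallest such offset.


Try each offset into the search buffer:
  offset=1 (pos 5, char 'c'): match length 0
  offset=2 (pos 4, char 'e'): match length 2
  offset=3 (pos 3, char 'e'): match length 1
  offset=4 (pos 2, char 'c'): match length 0
  offset=5 (pos 1, char 'c'): match length 0
  offset=6 (pos 0, char 'e'): match length 2
Longest match has length 2, found at offsets 2, 6; take the smallest, offset 2.
next_char = character at position 6 + 2 = 8 -> 'c'

Best match: offset=2, length=2 (matching 'ec' starting at position 4)
LZ77 triple: (2, 2, 'c')


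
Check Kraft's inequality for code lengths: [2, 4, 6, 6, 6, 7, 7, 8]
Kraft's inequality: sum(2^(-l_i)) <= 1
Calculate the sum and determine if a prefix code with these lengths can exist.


Sum = 2^(-2) + 2^(-4) + 2^(-6) + 2^(-6) + 2^(-6) + 2^(-7) + 2^(-7) + 2^(-8)
    = 0.25 + 0.0625 + 0.015625 + 0.015625 + 0.015625 + 0.0078125 + 0.0078125 + 0.00390625
    = 97/256 = 0.37890625
Since 0.37890625 <= 1, Kraft's inequality IS satisfied.
A prefix code with these lengths CAN exist.

Kraft sum = 0.37890625. Satisfied.


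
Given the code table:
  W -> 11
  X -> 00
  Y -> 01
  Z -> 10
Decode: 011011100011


Decoding:
01 -> Y
10 -> Z
11 -> W
10 -> Z
00 -> X
11 -> W


Result: YZWZXW


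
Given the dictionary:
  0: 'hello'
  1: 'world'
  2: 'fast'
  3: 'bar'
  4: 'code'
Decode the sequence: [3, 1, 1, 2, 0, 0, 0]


Look up each index in the dictionary:
  3 -> 'bar'
  1 -> 'world'
  1 -> 'world'
  2 -> 'fast'
  0 -> 'hello'
  0 -> 'hello'
  0 -> 'hello'

Decoded: "bar world world fast hello hello hello"


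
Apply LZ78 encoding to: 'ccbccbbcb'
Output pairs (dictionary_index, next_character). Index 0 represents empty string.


LZ78 encoding steps:
Dictionary: {0: ''}
Step 1: w='' (idx 0), next='c' -> output (0, 'c'), add 'c' as idx 1
Step 2: w='c' (idx 1), next='b' -> output (1, 'b'), add 'cb' as idx 2
Step 3: w='c' (idx 1), next='c' -> output (1, 'c'), add 'cc' as idx 3
Step 4: w='' (idx 0), next='b' -> output (0, 'b'), add 'b' as idx 4
Step 5: w='b' (idx 4), next='c' -> output (4, 'c'), add 'bc' as idx 5
Step 6: w='b' (idx 4), end of input -> output (4, '')


Encoded: [(0, 'c'), (1, 'b'), (1, 'c'), (0, 'b'), (4, 'c'), (4, '')]


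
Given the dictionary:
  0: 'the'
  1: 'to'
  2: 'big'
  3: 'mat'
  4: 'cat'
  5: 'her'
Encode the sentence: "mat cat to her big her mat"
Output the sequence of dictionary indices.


Look up each word in the dictionary:
  'mat' -> 3
  'cat' -> 4
  'to' -> 1
  'her' -> 5
  'big' -> 2
  'her' -> 5
  'mat' -> 3

Encoded: [3, 4, 1, 5, 2, 5, 3]


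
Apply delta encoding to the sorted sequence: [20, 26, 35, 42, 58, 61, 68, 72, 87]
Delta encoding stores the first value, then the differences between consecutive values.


First value: 20
Deltas:
  26 - 20 = 6
  35 - 26 = 9
  42 - 35 = 7
  58 - 42 = 16
  61 - 58 = 3
  68 - 61 = 7
  72 - 68 = 4
  87 - 72 = 15


Delta encoded: [20, 6, 9, 7, 16, 3, 7, 4, 15]


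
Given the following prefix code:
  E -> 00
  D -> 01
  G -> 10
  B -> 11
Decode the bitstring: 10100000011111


Decoding step by step:
Bits 10 -> G
Bits 10 -> G
Bits 00 -> E
Bits 00 -> E
Bits 01 -> D
Bits 11 -> B
Bits 11 -> B


Decoded message: GGEEDBB


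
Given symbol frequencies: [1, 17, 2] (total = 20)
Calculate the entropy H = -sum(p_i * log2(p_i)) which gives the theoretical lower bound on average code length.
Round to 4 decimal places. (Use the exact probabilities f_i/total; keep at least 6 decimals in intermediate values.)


Per-symbol terms -p_i * log2(p_i) with p_i = f_i/20:
  p = 1/20 = 0.050000: log2(p) = -4.321928, -p*log2(p) = 0.216096
  p = 17/20 = 0.850000: log2(p) = -0.234465, -p*log2(p) = 0.199295
  p = 2/20 = 0.100000: log2(p) = -3.321928, -p*log2(p) = 0.332193
H = 0.216096 + 0.199295 + 0.332193 = 0.747584

H = 0.7476 bits/symbol


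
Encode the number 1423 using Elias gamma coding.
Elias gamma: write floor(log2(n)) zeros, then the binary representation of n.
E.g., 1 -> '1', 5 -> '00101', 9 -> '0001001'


num_bits = floor(log2(1423)) + 1 = 11
leading_zeros = num_bits - 1 = 10
binary(1423) = 10110001111

Elias gamma(1423) = '0000000000' + '10110001111' = 000000000010110001111 (21 bits)


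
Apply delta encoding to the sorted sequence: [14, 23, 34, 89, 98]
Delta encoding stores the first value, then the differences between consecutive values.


First value: 14
Deltas:
  23 - 14 = 9
  34 - 23 = 11
  89 - 34 = 55
  98 - 89 = 9


Delta encoded: [14, 9, 11, 55, 9]


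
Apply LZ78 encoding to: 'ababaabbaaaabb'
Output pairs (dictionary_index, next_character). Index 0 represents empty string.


LZ78 encoding steps:
Dictionary: {0: ''}
Step 1: w='' (idx 0), next='a' -> output (0, 'a'), add 'a' as idx 1
Step 2: w='' (idx 0), next='b' -> output (0, 'b'), add 'b' as idx 2
Step 3: w='a' (idx 1), next='b' -> output (1, 'b'), add 'ab' as idx 3
Step 4: w='a' (idx 1), next='a' -> output (1, 'a'), add 'aa' as idx 4
Step 5: w='b' (idx 2), next='b' -> output (2, 'b'), add 'bb' as idx 5
Step 6: w='aa' (idx 4), next='a' -> output (4, 'a'), add 'aaa' as idx 6
Step 7: w='ab' (idx 3), next='b' -> output (3, 'b'), add 'abb' as idx 7


Encoded: [(0, 'a'), (0, 'b'), (1, 'b'), (1, 'a'), (2, 'b'), (4, 'a'), (3, 'b')]


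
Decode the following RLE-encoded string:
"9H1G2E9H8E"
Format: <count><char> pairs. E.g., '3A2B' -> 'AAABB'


Expanding each <count><char> pair:
  9H -> 'HHHHHHHHH'
  1G -> 'G'
  2E -> 'EE'
  9H -> 'HHHHHHHHH'
  8E -> 'EEEEEEEE'

Decoded = HHHHHHHHHGEEHHHHHHHHHEEEEEEEE


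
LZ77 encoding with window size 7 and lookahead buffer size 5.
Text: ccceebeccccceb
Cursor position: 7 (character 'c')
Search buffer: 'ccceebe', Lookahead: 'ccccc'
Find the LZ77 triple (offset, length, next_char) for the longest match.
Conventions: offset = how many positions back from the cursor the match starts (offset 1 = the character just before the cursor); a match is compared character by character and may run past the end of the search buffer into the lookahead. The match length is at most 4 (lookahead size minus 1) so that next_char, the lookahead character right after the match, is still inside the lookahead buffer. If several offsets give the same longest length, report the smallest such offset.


Try each offset into the search buffer:
  offset=1 (pos 6, char 'e'): match length 0
  offset=2 (pos 5, char 'b'): match length 0
  offset=3 (pos 4, char 'e'): match length 0
  offset=4 (pos 3, char 'e'): match length 0
  offset=5 (pos 2, char 'c'): match length 1
  offset=6 (pos 1, char 'c'): match length 2
  offset=7 (pos 0, char 'c'): match length 3
Longest match has length 3 at offset 7.
next_char = character at position 7 + 3 = 10 -> 'c'

Best match: offset=7, length=3 (matching 'ccc' starting at position 0)
LZ77 triple: (7, 3, 'c')


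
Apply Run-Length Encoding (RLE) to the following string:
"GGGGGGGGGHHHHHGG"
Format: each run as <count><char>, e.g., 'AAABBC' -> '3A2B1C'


Scanning runs left to right:
  i=0: run of 'G' x 9 -> '9G'
  i=9: run of 'H' x 5 -> '5H'
  i=14: run of 'G' x 2 -> '2G'

RLE = 9G5H2G


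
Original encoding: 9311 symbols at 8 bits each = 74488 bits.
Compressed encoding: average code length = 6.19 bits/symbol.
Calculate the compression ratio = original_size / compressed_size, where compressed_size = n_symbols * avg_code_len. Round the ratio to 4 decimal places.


original_size = n_symbols * orig_bits = 9311 * 8 = 74488 bits
compressed_size = n_symbols * avg_code_len = 9311 * 6.19 = 57635.09 bits
ratio = original_size / compressed_size = 74488 / 57635.09 = 1.2924

Compression ratio = 1.2924


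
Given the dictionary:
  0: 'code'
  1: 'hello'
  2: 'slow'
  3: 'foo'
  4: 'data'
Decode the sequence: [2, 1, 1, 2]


Look up each index in the dictionary:
  2 -> 'slow'
  1 -> 'hello'
  1 -> 'hello'
  2 -> 'slow'

Decoded: "slow hello hello slow"


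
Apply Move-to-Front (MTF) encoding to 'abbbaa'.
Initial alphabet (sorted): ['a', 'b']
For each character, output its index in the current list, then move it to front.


MTF encoding:
'a': index 0 in ['a', 'b'] -> ['a', 'b']
'b': index 1 in ['a', 'b'] -> ['b', 'a']
'b': index 0 in ['b', 'a'] -> ['b', 'a']
'b': index 0 in ['b', 'a'] -> ['b', 'a']
'a': index 1 in ['b', 'a'] -> ['a', 'b']
'a': index 0 in ['a', 'b'] -> ['a', 'b']


Output: [0, 1, 0, 0, 1, 0]


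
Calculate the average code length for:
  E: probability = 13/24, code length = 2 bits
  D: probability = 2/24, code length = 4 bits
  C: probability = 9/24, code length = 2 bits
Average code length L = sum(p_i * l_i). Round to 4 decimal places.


Weighted contributions p_i * l_i:
  E: (13/24) * 2 = 26/24
  D: (2/24) * 4 = 8/24
  C: (9/24) * 2 = 18/24
Sum = (26 + 8 + 18)/24 = 52/24

L = 52/24 = 2.1667 bits/symbol


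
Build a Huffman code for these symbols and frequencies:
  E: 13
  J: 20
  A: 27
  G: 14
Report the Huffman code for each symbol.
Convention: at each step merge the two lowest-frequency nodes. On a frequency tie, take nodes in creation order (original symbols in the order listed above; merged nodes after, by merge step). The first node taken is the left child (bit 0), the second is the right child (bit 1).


Huffman tree construction:
Step 1: Merge E(13) + G(14) = 27
Step 2: Merge J(20) + A(27) = 47
Step 3: Merge (E+G)(27) + (J+A)(47) = 74
Read each symbol's code off the tree from the root (left child = 0, right child = 1).

Codes:
  E: 00 (length 2)
  J: 10 (length 2)
  A: 11 (length 2)
  G: 01 (length 2)
Average code length: 148/74 = 2.0000 bits/symbol


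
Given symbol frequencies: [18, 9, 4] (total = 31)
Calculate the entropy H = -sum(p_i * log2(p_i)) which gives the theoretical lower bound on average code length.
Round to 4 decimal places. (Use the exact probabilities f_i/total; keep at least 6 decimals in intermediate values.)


Per-symbol terms -p_i * log2(p_i) with p_i = f_i/31:
  p = 18/31 = 0.580645: log2(p) = -0.784271, -p*log2(p) = 0.455383
  p = 9/31 = 0.290323: log2(p) = -1.784271, -p*log2(p) = 0.518014
  p = 4/31 = 0.129032: log2(p) = -2.954196, -p*log2(p) = 0.381187
H = 0.455383 + 0.518014 + 0.381187 = 1.354584

H = 1.3546 bits/symbol


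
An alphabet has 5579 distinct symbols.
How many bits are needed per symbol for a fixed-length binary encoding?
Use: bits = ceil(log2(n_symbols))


log2(5579) = 12.4458
Bracket: 2^12 = 4096 < 5579 <= 2^13 = 8192
So ceil(log2(5579)) = 13

bits = ceil(log2(5579)) = ceil(12.4458) = 13 bits


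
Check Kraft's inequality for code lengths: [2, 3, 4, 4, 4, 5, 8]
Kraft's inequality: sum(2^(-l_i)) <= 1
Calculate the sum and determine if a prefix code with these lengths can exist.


Sum = 2^(-2) + 2^(-3) + 2^(-4) + 2^(-4) + 2^(-4) + 2^(-5) + 2^(-8)
    = 0.25 + 0.125 + 0.0625 + 0.0625 + 0.0625 + 0.03125 + 0.00390625
    = 153/256 = 0.59765625
Since 0.59765625 <= 1, Kraft's inequality IS satisfied.
A prefix code with these lengths CAN exist.

Kraft sum = 0.59765625. Satisfied.


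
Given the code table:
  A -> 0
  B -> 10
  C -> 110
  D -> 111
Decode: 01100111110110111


Decoding:
0 -> A
110 -> C
0 -> A
111 -> D
110 -> C
110 -> C
111 -> D


Result: ACADCCD


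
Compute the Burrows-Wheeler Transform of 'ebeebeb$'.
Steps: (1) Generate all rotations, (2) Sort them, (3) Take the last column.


Rotations (sorted):
  0: $ebeebeb -> last char: b
  1: b$ebeebe -> last char: e
  2: beb$ebee -> last char: e
  3: beebeb$e -> last char: e
  4: eb$ebeeb -> last char: b
  5: ebeb$ebe -> last char: e
  6: ebeebeb$ -> last char: $
  7: eebeb$eb -> last char: b


BWT = beeebe$b


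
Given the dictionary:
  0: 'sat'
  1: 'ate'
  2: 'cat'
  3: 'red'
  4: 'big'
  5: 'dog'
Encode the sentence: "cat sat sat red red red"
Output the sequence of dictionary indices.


Look up each word in the dictionary:
  'cat' -> 2
  'sat' -> 0
  'sat' -> 0
  'red' -> 3
  'red' -> 3
  'red' -> 3

Encoded: [2, 0, 0, 3, 3, 3]


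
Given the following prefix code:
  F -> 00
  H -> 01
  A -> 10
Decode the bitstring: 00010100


Decoding step by step:
Bits 00 -> F
Bits 01 -> H
Bits 01 -> H
Bits 00 -> F


Decoded message: FHHF


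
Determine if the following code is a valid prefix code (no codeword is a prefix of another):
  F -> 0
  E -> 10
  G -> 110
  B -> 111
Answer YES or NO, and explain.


Checking each pair (does one codeword prefix another?):
  F='0' vs E='10': no prefix
  F='0' vs G='110': no prefix
  F='0' vs B='111': no prefix
  E='10' vs F='0': no prefix
  E='10' vs G='110': no prefix
  E='10' vs B='111': no prefix
  G='110' vs F='0': no prefix
  G='110' vs E='10': no prefix
  G='110' vs B='111': no prefix
  B='111' vs F='0': no prefix
  B='111' vs E='10': no prefix
  B='111' vs G='110': no prefix
No violation found over all pairs.

YES -- this is a valid prefix code. No codeword is a prefix of any other codeword.


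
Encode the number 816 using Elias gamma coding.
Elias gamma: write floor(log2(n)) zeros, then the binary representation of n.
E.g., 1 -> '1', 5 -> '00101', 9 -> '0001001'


num_bits = floor(log2(816)) + 1 = 10
leading_zeros = num_bits - 1 = 9
binary(816) = 1100110000

Elias gamma(816) = '000000000' + '1100110000' = 0000000001100110000 (19 bits)


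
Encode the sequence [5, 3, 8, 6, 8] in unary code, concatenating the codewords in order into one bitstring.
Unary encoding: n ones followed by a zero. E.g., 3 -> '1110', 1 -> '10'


Encode each number as n ones followed by a terminating 0:
  5 -> 111110 (6 bits)
  3 -> 1110 (4 bits)
  8 -> 111111110 (9 bits)
  6 -> 1111110 (7 bits)
  8 -> 111111110 (9 bits)
Total length = 6 + 4 + 9 + 7 + 9 = 35 bits.

Unary([5, 3, 8, 6, 8]) = 11111011101111111101111110111111110 (35 bits)
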